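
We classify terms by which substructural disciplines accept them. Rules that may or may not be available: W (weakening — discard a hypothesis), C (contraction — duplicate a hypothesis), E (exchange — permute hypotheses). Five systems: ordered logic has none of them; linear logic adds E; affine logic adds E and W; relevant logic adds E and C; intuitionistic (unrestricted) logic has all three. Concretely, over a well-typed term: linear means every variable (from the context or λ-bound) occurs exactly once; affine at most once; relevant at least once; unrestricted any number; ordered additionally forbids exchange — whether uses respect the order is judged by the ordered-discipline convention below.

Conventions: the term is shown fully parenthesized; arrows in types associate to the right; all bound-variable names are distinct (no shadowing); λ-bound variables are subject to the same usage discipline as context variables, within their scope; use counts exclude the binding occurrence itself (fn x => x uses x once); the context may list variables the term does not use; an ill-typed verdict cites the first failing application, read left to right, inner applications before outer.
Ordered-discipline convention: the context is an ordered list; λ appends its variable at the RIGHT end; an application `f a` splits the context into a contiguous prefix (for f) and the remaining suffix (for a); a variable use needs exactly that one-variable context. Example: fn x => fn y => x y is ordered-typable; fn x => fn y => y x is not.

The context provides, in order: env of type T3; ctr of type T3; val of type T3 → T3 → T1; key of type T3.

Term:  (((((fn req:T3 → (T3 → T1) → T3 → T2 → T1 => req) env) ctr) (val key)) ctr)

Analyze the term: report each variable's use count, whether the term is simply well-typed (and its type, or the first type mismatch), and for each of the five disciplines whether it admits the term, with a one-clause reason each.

usage: env: 1×, ctr: 2×, val: 1×, key: 1×, req (bound): 1×
order of uses: req, env, ctr, val, key, ctr
typing: ill-typed: an argument T3 mismatches the expected T3 → (T3 → T1) → T3 → T2 → T1
ordered: ✗, a type mismatch blocks all five
linear: ✗, the type mismatch rejects it
affine: ✗, not simply typable
relevant: ✗, fails simple typing
unrestricted: ✗, a type mismatch blocks all five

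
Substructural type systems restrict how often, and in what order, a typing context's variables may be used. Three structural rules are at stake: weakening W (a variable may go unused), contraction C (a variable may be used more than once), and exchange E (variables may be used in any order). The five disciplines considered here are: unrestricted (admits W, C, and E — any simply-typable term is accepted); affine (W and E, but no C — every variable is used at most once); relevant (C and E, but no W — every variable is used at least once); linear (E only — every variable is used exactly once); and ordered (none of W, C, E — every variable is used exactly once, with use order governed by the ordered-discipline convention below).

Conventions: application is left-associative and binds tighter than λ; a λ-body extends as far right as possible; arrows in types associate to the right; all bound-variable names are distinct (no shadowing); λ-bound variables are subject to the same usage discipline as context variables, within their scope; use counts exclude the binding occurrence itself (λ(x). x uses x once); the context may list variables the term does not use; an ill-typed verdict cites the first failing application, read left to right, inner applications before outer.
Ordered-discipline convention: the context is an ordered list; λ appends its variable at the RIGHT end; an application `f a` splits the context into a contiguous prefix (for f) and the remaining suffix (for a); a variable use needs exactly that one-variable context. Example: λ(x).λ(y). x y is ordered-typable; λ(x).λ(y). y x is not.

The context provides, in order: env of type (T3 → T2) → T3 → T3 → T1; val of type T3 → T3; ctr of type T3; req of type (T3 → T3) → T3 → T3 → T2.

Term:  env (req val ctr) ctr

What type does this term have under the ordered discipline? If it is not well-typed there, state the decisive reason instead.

not well-typed under ordered — repeated use of ctr ×2
counts: env ×1, val ×1, ctr ×2, req ×1
use order (left to right): env, req, val, ctr, ctr
typing: the term checks, with type T3 → T1
per-discipline verdicts: ordered ✗, linear ✗, affine ✗, relevant ✓, unrestricted ✓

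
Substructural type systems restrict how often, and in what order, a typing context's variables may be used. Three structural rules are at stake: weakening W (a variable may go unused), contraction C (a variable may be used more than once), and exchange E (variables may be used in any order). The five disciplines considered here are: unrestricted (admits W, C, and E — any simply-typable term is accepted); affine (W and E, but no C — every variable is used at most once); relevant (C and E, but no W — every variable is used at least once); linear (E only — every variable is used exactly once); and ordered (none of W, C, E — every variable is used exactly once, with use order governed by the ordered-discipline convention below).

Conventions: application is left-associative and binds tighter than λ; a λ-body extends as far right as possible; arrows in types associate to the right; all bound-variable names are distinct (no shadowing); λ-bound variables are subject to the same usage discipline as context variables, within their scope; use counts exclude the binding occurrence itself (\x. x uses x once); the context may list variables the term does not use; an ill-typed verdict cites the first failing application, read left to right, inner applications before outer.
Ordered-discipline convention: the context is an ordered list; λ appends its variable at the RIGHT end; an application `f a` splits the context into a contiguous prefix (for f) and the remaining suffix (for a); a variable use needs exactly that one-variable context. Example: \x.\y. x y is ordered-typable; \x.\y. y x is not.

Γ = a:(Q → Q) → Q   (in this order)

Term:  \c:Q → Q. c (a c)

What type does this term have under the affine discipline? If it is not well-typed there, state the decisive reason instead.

not well-typed under affine — needs contraction — c ×2
variable uses: a=1; c (λ-bound)=2
use order (left to right): c, a, c
typing: well-typed — term : (Q → Q) → Q
per-discipline verdicts: ordered ✗ | linear ✗ | affine ✗ | relevant ✓ | unrestricted ✓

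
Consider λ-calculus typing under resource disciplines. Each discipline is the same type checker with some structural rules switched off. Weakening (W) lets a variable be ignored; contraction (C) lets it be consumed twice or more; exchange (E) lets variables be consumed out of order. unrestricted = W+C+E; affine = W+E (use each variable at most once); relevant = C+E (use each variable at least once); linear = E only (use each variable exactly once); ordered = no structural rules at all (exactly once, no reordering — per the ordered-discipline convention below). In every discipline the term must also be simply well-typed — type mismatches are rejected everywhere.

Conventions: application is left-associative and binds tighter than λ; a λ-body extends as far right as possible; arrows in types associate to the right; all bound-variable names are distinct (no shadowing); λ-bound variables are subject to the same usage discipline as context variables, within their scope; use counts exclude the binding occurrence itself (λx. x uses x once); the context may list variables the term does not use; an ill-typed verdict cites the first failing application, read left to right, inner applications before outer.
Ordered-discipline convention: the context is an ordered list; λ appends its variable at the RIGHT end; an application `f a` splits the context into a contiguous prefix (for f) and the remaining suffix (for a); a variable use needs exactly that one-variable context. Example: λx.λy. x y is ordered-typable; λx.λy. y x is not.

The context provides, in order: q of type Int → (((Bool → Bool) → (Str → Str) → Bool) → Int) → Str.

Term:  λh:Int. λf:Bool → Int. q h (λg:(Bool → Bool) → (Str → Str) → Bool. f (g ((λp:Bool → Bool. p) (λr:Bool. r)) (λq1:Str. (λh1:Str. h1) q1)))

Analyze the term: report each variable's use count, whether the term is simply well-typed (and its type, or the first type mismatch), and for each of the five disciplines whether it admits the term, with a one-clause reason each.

variable uses: q: 1, h (λ-bound): 1, f (λ-bound): 1, g (λ-bound): 1, p (λ-bound): 1, r (λ-bound): 1, q1 (λ-bound): 1, h1 (λ-bound): 1
order of uses: q, h, f, g, p, r, h1, q1
typing: well-typed at Int → (Bool → Int) → Str
ordered: ✓ — q, h, f, g, p, r, q1, h1 once each; derivable with no W/C/E
linear: ✓ — q, h, f, g, p, r, q1, h1: one use apiece
affine: ✓ — no duplicate uses among q, h, f, g, p, r, q1, h1
relevant: ✓ — at least one use each (q, h, f, g, p, r, q1, h1)
unrestricted: ✓ — typability at Int → (Bool → Int) → Str is all that's needed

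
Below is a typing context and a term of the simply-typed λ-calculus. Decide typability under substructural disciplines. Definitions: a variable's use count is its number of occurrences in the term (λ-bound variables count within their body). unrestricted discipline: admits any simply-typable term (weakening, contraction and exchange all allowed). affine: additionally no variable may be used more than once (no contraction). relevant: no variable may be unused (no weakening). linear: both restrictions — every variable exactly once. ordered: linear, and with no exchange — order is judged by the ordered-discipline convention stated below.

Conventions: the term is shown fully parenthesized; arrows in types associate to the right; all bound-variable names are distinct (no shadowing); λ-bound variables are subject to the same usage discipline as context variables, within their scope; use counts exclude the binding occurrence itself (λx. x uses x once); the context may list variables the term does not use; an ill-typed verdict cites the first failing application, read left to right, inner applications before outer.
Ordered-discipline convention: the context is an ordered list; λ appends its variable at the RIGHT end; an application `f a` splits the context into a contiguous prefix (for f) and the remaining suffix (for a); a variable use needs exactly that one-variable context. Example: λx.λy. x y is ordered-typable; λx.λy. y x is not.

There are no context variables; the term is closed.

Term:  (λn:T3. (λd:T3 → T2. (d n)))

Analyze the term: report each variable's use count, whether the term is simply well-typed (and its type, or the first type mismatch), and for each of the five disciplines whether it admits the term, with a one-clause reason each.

use counts: n (λ-bound): 1×; d (λ-bound): 1×
uses in reading order: d, n
typing: well-typed at T3 → (T3 → T2) → T2
ordered ✗ (no ordered split (uses run d, n))
linear ✓ (each of n, d used exactly once)
affine ✓ (none of n, d used more than once)
relevant ✓ (every one of n, d appears)
unrestricted ✓ (typability at T3 → (T3 → T2) → T2 is all that's needed)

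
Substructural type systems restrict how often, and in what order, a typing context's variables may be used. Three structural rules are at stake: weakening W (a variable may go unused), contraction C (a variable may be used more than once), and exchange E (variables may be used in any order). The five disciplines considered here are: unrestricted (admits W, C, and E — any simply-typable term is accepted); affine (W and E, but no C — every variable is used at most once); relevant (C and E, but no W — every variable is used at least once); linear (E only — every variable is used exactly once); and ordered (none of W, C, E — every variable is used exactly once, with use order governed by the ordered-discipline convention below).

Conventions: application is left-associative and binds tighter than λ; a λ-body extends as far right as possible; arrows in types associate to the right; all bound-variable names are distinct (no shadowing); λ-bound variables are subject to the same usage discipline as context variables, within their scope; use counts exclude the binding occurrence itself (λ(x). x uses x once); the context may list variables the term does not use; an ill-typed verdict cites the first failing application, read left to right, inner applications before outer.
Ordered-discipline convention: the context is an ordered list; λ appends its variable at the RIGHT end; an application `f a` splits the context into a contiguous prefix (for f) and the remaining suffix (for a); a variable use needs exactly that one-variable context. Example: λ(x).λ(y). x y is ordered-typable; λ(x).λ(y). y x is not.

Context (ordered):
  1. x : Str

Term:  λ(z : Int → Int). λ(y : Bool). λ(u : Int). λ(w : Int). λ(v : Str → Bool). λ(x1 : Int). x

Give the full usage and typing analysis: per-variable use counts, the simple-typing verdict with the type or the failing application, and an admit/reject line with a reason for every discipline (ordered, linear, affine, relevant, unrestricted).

use counts: x: 1×, z [bound]: 0×, y [bound]: 0×, u [bound]: 0×, w [bound]: 0×, v [bound]: 0×, x1 [bound]: 0×
order of uses: x
typing: well-typed at (Int → Int) → Bool → Int → Int → (Str → Bool) → Int → Str
ordered ✗ (z, y, u, w, v, x1 never used (weakening))
linear ✗ (z, y, u, w, v, x1 never used (weakening))
affine ✓ (none of x, z, y, u, w, v, x1 used more than once)
relevant ✗ (z, y, u, w, v, x1 never used (weakening))
unrestricted ✓ (well-typed at (Int → Int) → Bool → Int → Int → (Str → Bool) → Int → Str; no restrictions here)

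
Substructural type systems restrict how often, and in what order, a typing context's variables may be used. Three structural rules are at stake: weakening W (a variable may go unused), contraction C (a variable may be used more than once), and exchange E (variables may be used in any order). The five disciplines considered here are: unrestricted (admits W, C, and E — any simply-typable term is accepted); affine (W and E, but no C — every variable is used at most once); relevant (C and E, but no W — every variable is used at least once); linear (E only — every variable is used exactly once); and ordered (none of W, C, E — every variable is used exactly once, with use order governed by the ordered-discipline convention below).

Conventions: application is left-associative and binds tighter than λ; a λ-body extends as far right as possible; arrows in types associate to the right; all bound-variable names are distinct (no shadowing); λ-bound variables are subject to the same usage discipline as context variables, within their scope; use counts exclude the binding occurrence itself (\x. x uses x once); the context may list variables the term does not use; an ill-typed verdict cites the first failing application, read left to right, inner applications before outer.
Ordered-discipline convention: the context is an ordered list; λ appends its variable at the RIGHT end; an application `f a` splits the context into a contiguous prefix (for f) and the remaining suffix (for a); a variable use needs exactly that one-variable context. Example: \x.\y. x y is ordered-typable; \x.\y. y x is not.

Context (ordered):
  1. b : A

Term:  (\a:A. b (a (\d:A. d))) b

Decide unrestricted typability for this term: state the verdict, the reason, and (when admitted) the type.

no — a type mismatch blocks all five
use counts: b: 2, a (λ-bound): 1, d (λ-bound): 1
use order (left to right): b, a, d, b
typing: ill-typed: non-function type A applied to an argument
across the five disciplines: ordered ✗ · linear ✗ · affine ✗ · relevant ✗ · unrestricted ✗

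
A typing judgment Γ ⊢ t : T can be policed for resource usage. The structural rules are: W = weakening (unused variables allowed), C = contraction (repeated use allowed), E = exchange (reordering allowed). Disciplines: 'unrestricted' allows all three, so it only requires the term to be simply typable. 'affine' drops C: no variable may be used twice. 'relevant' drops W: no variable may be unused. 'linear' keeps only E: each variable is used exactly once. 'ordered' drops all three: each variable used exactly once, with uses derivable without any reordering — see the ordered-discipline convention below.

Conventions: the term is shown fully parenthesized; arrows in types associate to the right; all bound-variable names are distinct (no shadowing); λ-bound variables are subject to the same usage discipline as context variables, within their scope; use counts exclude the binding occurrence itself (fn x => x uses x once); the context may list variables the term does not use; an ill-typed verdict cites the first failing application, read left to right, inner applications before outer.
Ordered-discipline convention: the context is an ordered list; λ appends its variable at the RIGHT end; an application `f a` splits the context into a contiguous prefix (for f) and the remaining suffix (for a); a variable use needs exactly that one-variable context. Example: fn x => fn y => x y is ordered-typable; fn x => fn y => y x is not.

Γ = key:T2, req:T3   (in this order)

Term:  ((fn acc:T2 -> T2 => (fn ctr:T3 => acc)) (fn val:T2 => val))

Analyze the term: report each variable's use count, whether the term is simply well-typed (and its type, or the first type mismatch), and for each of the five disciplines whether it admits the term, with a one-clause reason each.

usage: key ×0; req ×0; acc (λ-bound) ×1; ctr (λ-bound) ×0; val (λ-bound) ×1
use order (left to right): acc, val
typing: the term checks, with type T3 -> T2 -> T2
ordered: ✗, key, req, ctr left unused
linear: ✗, key, req, ctr left unused
affine: ✓, at most one use each (key, req, acc, ctr, val)
relevant: ✗, key, req, ctr left unused
unrestricted: ✓, well-typed at T3 -> T2 -> T2; no restrictions here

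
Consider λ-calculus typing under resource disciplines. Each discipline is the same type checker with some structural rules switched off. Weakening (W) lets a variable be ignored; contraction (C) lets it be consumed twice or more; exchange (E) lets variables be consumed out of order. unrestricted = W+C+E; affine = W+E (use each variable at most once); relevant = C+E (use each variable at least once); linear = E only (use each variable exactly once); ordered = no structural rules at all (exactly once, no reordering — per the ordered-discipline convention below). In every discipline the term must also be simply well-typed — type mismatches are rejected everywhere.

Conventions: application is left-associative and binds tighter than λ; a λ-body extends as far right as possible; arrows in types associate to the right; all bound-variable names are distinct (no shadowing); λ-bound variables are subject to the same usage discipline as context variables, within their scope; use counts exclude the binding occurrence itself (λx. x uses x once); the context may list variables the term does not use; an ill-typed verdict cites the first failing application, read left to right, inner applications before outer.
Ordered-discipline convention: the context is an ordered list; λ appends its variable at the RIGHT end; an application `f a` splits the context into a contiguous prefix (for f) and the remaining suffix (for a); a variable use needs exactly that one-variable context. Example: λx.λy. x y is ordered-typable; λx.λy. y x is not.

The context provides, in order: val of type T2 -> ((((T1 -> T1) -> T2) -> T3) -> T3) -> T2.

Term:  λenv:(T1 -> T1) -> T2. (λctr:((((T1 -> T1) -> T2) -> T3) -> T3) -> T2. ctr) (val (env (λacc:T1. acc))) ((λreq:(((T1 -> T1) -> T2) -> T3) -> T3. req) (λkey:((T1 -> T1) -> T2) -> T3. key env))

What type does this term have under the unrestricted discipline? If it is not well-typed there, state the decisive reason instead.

term : ((T1 -> T1) -> T2) -> T2
usage: val ×1, env (bound) ×2, ctr (bound) ×1, acc (bound) ×1, req (bound) ×1, key (bound) ×1
use order (left to right): ctr, val, env, acc, req, key, env
typing: well-typed — term : ((T1 -> T1) -> T2) -> T2
summary: ordered ✗; linear ✗; affine ✗; relevant ✓; unrestricted ✓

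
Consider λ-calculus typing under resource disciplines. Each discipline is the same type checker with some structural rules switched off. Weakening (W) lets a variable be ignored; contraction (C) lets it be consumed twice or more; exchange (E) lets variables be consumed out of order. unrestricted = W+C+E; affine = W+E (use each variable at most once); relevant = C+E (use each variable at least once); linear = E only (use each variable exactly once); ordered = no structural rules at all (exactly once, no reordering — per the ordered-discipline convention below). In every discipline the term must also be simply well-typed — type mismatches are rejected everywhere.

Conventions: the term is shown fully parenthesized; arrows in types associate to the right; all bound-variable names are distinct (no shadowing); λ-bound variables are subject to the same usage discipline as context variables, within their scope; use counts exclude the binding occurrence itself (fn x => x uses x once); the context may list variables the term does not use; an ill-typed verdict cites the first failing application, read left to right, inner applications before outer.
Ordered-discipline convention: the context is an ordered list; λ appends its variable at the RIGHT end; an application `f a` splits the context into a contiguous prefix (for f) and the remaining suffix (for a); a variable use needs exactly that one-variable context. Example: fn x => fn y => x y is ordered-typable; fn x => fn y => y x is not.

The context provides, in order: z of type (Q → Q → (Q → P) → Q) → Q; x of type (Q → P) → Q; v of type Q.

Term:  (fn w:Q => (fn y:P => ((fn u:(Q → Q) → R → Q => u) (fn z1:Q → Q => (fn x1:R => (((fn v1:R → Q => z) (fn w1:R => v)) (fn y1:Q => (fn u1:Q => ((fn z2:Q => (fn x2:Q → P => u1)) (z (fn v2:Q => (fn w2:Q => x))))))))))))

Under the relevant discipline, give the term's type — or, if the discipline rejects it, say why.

not well-typed under relevant — unused: w, y, z1, x1, v1, w1, y1, z2, x2, v2, w2 — weakening required
counts: z: 2×; x: 1×; v: 1×; w (λ-bound): 0×; y (λ-bound): 0×; u (λ-bound): 1×; z1 (λ-bound): 0×; x1 (λ-bound): 0×; v1 (λ-bound): 0×; w1 (λ-bound): 0×; y1 (λ-bound): 0×; u1 (λ-bound): 1×; z2 (λ-bound): 0×; x2 (λ-bound): 0×; v2 (λ-bound): 0×; w2 (λ-bound): 0×
use order (left to right): u, z, v, u1, z, x
typing: well-typed — term : Q → P → (Q → Q) → R → Q
across the five disciplines: ordered ✗ · linear ✗ · affine ✗ · relevant ✗ · unrestricted ✓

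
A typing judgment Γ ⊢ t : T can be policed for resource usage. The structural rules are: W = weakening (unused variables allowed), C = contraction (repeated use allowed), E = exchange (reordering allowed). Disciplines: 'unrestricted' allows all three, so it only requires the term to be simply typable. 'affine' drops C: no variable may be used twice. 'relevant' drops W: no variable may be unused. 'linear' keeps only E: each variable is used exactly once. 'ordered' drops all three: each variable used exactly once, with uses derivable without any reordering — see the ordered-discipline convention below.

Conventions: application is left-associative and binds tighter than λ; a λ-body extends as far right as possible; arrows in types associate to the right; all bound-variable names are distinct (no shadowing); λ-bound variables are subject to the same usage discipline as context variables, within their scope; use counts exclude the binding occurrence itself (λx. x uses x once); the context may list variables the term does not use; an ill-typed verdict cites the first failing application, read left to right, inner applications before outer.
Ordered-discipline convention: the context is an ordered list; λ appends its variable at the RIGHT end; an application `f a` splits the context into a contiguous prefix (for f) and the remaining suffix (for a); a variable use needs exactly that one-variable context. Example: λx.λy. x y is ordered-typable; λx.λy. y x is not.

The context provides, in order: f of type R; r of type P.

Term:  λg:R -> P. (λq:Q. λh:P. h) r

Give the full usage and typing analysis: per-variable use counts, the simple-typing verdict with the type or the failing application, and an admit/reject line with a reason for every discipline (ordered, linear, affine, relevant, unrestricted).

counts: f: 0×, r: 1×, g [bound]: 0×, q [bound]: 0×, h [bound]: 1×
order of uses: h, r
typing: ill-typed: argument of type P where Q is required
ordered: ✗ — a type mismatch blocks all five
linear: ✗ — the type mismatch rejects it
affine: ✗ — not simply typable
relevant: ✗ — fails simple typing
unrestricted: ✗ — a type mismatch blocks all five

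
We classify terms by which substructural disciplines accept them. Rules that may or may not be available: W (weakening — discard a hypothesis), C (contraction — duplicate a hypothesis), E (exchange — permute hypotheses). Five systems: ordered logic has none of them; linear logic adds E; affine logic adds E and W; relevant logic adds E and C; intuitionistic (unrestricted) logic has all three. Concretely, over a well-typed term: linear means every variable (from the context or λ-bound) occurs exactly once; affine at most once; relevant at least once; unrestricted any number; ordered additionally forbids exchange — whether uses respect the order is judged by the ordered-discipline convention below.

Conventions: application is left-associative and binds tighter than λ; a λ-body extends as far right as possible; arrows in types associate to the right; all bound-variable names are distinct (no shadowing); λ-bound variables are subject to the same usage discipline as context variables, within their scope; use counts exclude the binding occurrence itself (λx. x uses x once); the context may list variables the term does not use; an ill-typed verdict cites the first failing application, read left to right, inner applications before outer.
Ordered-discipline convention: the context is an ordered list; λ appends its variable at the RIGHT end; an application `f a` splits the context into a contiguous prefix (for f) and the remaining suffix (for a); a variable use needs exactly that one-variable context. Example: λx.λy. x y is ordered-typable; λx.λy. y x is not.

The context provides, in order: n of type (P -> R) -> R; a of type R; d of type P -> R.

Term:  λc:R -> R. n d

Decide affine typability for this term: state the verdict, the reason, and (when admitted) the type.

yes — at most one use each (n, a, d, c); term : (R -> R) -> R
use counts: n ×1; a ×0; d ×1; c [bound] ×0
use order (left to right): n, d
typing: the term checks, with type (R -> R) -> R
across the five disciplines: ordered ✗, linear ✗, affine ✓, relevant ✗, unrestricted ✓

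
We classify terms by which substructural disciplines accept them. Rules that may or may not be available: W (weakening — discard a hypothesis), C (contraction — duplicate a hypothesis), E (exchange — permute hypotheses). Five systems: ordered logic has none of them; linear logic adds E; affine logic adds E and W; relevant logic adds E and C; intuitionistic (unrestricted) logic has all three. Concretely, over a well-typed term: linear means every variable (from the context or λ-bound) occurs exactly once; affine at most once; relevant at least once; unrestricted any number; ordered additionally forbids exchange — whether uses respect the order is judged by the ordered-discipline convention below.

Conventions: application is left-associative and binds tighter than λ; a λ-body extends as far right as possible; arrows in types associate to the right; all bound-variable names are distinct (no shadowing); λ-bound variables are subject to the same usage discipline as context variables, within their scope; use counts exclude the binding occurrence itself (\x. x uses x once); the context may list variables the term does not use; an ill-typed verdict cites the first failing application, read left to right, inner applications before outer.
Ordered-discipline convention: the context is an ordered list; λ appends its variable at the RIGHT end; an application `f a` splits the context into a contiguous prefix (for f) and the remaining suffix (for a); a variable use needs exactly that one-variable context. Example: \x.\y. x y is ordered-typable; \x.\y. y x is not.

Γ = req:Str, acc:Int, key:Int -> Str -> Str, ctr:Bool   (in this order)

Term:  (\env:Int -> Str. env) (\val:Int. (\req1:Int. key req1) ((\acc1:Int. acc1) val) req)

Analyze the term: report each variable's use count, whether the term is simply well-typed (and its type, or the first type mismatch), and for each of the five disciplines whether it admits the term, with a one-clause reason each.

variable uses: req=1, acc=0, key=1, ctr=0, env [bound]=1, val [bound]=1, req1 [bound]=1, acc1 [bound]=1
use order (left to right): env, key, req1, acc1, val, req
typing: ✓ — Int -> Str
ordered: ✗ — acc, ctr left unused
linear: ✗ — acc, ctr left unused
affine: ✓ — at most one use each (req, acc, key, ctr, env, val, req1, acc1)
relevant: ✗ — acc, ctr left unused
unrestricted: ✓ — well-typed at Int -> Str; no restrictions here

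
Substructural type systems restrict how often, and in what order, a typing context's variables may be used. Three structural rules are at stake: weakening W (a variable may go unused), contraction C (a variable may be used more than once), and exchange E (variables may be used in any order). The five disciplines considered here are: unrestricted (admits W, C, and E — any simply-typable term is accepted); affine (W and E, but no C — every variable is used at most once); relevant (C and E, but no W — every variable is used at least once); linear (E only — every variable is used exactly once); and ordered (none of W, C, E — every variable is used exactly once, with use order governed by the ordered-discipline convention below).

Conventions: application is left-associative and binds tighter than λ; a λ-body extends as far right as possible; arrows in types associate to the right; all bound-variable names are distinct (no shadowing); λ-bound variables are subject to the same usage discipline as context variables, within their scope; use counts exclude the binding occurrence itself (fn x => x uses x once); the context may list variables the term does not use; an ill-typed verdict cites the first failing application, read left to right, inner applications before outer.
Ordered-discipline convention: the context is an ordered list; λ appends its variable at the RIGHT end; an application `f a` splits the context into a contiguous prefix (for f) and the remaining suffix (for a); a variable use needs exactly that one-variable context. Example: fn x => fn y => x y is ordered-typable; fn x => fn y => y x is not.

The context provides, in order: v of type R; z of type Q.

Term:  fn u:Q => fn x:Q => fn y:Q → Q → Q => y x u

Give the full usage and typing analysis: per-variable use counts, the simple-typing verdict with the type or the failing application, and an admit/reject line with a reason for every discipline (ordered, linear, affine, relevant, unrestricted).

variable uses: v: 0×, z: 0×, u (λ-bound): 1×, x (λ-bound): 1×, y (λ-bound): 1×
use order (left to right): y, x, u
typing: well-typed at Q → Q → (Q → Q → Q) → Q
ordered: ✗ — unused: v, z — weakening required
linear: ✗ — unused: v, z — weakening required
affine: ✓ — v, z, u, x, y: no repeats, contraction unneeded
relevant: ✗ — unused: v, z — weakening required
unrestricted: ✓ — typability at Q → Q → (Q → Q → Q) → Q is all that's needed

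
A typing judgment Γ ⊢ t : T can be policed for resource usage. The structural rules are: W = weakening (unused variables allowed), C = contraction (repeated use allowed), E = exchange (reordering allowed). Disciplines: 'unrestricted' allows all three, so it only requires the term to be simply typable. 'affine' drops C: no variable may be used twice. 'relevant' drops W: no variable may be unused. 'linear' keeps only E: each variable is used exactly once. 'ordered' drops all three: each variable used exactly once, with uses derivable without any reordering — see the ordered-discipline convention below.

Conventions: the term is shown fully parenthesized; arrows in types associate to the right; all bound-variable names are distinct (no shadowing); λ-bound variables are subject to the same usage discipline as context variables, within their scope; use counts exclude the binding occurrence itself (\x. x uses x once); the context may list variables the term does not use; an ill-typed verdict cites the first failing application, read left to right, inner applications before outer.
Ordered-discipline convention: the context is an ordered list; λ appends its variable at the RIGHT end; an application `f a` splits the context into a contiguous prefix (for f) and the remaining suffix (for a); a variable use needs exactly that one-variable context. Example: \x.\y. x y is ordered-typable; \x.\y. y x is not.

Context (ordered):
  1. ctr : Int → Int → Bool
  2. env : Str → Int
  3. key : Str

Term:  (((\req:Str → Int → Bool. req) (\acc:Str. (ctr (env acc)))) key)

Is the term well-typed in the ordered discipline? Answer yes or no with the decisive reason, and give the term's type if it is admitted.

yes — one use each (ctr, env, key, req, acc); ordered split holds; term : Int → Bool
variable uses: ctr=1, env=1, key=1, req (λ-bound)=1, acc (λ-bound)=1
left-to-right use order: req, ctr, env, acc, key
typing: well-typed — term : Int → Bool
summary: ordered ✓, linear ✓, affine ✓, relevant ✓, unrestricted ✓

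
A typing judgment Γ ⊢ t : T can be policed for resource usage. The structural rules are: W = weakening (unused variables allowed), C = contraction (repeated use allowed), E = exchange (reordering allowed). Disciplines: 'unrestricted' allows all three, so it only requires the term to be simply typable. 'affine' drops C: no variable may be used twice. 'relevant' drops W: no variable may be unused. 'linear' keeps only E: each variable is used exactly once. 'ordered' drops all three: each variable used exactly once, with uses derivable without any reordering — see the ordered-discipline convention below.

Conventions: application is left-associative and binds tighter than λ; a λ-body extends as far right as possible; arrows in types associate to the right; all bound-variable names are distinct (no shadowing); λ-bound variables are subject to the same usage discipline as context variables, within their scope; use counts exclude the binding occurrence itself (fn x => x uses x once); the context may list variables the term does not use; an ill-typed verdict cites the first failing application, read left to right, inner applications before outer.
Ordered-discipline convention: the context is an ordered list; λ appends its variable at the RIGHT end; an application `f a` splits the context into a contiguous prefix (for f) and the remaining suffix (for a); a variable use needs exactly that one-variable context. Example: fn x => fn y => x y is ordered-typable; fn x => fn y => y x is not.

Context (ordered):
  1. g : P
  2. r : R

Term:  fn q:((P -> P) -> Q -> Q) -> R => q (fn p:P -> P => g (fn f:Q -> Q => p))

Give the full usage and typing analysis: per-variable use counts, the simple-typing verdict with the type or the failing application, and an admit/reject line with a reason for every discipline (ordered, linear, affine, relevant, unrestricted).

variable uses: g: 1, r: 0, q [bound]: 1, p [bound]: 1, f [bound]: 0
left-to-right use order: q, g, p
typing: ill-typed: non-arrow in function slot: P
ordered: ✗, the type mismatch rejects it
linear: ✗, not simply typable
affine: ✗, fails simple typing
relevant: ✗, a type mismatch blocks all five
unrestricted: ✗, the type mismatch rejects it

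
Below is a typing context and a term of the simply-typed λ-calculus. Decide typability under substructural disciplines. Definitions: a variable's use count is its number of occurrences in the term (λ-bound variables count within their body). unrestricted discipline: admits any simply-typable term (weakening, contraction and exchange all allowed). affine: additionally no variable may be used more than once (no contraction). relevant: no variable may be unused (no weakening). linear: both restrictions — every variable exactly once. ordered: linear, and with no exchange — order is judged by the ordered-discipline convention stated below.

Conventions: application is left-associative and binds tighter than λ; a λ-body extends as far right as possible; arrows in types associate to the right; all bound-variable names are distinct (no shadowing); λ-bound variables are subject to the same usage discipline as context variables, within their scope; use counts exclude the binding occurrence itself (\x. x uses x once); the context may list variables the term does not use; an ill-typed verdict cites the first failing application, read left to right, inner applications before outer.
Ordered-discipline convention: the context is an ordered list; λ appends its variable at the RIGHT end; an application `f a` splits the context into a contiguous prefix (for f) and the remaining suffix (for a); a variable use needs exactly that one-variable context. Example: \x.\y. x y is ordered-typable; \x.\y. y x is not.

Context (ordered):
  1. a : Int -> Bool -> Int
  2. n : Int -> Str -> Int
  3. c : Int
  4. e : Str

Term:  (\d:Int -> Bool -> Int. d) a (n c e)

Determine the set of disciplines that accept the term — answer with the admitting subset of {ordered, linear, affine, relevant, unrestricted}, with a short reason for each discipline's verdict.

accepted by: ordered, linear, affine, relevant, unrestricted
use counts: a ×1; n ×1; c ×1; e ×1; d [bound] ×1
uses in reading order: d, a, n, c, e
typing: the term checks, with type Bool -> Int
ordered ✓ (a, n, c, e, d once each; derivable with no W/C/E)
linear ✓ (a, n, c, e, d: one use apiece)
affine ✓ (no duplicate uses among a, n, c, e, d)
relevant ✓ (every one of a, n, c, e, d appears)
unrestricted ✓ (typability at Bool -> Int is all that's needed)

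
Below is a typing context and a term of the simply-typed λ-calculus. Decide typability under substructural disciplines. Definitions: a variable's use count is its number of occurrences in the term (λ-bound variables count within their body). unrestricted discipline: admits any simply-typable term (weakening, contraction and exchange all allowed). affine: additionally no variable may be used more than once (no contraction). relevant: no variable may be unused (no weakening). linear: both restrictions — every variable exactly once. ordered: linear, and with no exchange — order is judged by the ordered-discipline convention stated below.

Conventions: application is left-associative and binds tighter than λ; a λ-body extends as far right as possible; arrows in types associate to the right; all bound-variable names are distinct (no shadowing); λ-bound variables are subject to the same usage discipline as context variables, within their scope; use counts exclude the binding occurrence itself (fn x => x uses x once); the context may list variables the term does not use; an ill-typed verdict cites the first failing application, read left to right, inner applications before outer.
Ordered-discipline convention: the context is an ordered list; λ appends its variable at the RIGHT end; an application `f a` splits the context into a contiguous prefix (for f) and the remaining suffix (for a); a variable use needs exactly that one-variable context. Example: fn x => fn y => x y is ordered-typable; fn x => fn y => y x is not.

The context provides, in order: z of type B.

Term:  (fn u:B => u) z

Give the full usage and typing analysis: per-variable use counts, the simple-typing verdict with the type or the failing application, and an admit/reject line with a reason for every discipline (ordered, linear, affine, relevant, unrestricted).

usage: z: 1, u [bound]: 1
uses in reading order: u, z
typing: ✓ — B
ordered ✓ (z, u once each; derivable with no W/C/E)
linear ✓ (z, u: one use apiece)
affine ✓ (z, u: no repeats, contraction unneeded)
relevant ✓ (none of z, u goes unused)
unrestricted ✓ (typability at B is all that's needed)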